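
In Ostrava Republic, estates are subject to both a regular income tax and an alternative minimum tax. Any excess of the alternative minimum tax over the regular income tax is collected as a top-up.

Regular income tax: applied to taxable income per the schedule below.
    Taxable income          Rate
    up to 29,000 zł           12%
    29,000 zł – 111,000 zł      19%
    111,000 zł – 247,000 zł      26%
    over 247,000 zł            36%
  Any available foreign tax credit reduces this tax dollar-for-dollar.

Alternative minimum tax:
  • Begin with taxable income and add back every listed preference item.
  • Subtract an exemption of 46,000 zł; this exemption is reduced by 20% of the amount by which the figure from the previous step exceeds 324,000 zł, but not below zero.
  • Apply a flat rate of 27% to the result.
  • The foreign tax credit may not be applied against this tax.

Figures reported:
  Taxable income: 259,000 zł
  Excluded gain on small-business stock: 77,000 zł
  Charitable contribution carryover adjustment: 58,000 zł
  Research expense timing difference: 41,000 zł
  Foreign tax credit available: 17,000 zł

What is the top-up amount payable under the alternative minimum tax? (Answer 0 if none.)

69,284 zł

Alternative minimum tax:
  Adjusted income: 259,000 zł + 77,000 zł + 58,000 zł + 41,000 zł = 435,000 zł
  Exemption: 46,000 zł − 20% × (435,000 zł − 324,000 zł) = 46,000 zł − 22,200 zł = 23,800 zł
  Base: 435,000 zł − 23,800 zł = 411,200 zł
  411,200 zł × 27% = 111,024 zł

Regular income tax:
  29,000 zł × 12% = 3,480 zł
  82,000 zł × 19% = 15,580 zł
  136,000 zł × 26% = 35,360 zł
  12,000 zł × 36% = 4,320 zł
  → 58,740 zł
  Less foreign tax credit 17,000 zł → 41,740 zł

Excess of alternative minimum tax over regular income tax: 111,024 zł − 41,740 zł = 69,284 zł.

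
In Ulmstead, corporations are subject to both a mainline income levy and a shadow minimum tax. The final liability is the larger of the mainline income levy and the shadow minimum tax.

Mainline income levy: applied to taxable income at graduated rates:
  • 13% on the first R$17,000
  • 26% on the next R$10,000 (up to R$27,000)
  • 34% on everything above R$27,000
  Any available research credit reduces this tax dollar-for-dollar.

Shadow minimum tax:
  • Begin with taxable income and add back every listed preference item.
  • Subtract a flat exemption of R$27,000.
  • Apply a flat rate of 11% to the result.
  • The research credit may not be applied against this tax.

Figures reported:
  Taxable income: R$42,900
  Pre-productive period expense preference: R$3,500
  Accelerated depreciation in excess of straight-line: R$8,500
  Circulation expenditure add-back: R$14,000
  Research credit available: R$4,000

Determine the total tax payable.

Shadow minimum tax:
  Adjusted income: R$42,900 + R$3,500 + R$8,500 + R$14,000 = R$68,900
  Less exemption R$27,000 → base R$41,900
  R$41,900 × 11% = R$4,609

Mainline income levy:
  R$17,000 × 13% = R$2,210
  R$10,000 × 26% = R$2,600
  R$15,900 × 34% = R$5,406
  → R$10,216
  Less research credit R$4,000 → R$6,216

R$6,216 > R$4,609, so the mainline income levy governs.

R$6,216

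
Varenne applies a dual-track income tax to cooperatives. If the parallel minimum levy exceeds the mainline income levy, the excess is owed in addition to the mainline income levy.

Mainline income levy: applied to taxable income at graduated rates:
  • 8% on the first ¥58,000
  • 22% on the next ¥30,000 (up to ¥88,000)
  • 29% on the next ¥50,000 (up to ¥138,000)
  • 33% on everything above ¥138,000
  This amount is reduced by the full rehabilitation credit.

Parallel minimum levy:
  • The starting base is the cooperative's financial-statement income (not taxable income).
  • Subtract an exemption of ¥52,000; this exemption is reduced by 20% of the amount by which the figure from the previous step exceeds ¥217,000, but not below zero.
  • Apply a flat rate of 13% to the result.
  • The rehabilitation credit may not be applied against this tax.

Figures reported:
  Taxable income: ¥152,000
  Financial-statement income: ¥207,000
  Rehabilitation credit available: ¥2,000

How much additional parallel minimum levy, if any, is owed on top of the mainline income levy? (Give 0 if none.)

¥0

Mainline income levy:
  ¥58,000 × 8% = ¥4,640
  ¥30,000 × 22% = ¥6,600
  ¥50,000 × 29% = ¥14,500
  ¥14,000 × 33% = ¥4,620
  → ¥30,360
  Less rehabilitation credit ¥2,000 → ¥28,360

Parallel minimum levy:
  Base (financial-statement income): ¥207,000
  Exemption: ¥207,000 ≤ ¥217,000, so full ¥52,000 applies
  Base: ¥207,000 − ¥52,000 = ¥155,000
  ¥155,000 × 13% = ¥20,150

¥20,150 ≤ ¥28,360, so no add-on is due.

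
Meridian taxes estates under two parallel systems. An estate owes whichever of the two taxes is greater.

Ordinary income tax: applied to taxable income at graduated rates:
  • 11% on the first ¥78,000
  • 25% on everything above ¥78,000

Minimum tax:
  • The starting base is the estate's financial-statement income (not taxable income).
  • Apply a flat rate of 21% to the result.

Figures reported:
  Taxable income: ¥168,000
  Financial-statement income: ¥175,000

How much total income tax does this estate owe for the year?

Minimum tax:
  Base (financial-statement income): ¥175,000
  ¥175,000 × 21% = ¥36,750

Ordinary income tax:
  ¥78,000 × 11% = ¥8,580
  ¥90,000 × 25% = ¥22,500
  → ¥31,080

¥36,750 > ¥31,080, so the minimum tax is the binding amount.

¥36,750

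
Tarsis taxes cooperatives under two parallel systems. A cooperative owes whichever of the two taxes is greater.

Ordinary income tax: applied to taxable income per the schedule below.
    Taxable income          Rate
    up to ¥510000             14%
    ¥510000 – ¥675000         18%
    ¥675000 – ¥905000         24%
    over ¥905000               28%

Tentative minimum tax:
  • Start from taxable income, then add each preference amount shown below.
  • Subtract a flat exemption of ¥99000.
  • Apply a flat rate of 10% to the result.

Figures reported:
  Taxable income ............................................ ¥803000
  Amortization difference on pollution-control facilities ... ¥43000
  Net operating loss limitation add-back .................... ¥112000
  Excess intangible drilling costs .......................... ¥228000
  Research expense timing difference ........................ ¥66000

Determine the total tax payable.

¥131820

Tentative minimum tax:
  Adjusted income: ¥803000 + ¥43000 + ¥112000 + ¥228000 + ¥66000 = ¥1252000
  Less exemption ¥99000 → base ¥1153000
  ¥1153000 × 10% = ¥115300

Ordinary income tax:
  ¥510000 × 14% = ¥71400
  ¥165000 × 18% = ¥29700
  ¥128000 × 24% = ¥30720
  → ¥131820

¥131820 > ¥115300, so the ordinary income tax governs.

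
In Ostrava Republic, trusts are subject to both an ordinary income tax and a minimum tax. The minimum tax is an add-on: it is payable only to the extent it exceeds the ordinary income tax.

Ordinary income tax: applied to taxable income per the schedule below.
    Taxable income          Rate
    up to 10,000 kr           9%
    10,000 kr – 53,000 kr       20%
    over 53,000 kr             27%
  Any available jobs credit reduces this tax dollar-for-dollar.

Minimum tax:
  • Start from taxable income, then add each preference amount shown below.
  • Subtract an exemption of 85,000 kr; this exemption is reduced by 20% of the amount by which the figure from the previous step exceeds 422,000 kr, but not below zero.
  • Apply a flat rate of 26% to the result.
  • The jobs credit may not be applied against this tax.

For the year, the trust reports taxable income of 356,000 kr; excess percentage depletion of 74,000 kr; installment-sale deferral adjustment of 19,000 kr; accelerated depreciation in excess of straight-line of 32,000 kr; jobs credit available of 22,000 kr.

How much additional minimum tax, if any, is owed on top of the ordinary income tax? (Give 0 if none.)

36,718 kr

Minimum tax:
  Adjusted income: 356,000 kr + 74,000 kr + 19,000 kr + 32,000 kr = 481,000 kr
  Exemption: 85,000 kr − 20% × (481,000 kr − 422,000 kr) = 85,000 kr − 11,800 kr = 73,200 kr
  Base: 481,000 kr − 73,200 kr = 407,800 kr
  407,800 kr × 26% = 106,028 kr

Ordinary income tax:
  10,000 kr × 9% = 900 kr
  43,000 kr × 20% = 8,600 kr
  303,000 kr × 27% = 81,810 kr
  → 91,310 kr
  Less jobs credit 22,000 kr → 69,310 kr

Excess of minimum tax over ordinary income tax: 106,028 kr − 69,310 kr = 36,718 kr.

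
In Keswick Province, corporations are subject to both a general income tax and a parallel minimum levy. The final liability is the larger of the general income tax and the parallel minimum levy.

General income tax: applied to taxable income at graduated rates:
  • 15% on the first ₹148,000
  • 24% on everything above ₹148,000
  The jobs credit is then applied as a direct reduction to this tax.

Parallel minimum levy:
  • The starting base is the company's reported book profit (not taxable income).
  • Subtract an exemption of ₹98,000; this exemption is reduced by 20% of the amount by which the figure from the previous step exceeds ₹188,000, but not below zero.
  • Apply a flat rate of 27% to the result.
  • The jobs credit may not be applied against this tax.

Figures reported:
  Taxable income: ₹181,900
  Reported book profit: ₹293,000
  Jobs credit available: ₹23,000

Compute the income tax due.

General income tax:
  ₹148,000 × 15% = ₹22,200
  ₹33,900 × 24% = ₹8,136
  → ₹30,336
  Less jobs credit ₹23,000 → ₹7,336

Parallel minimum levy:
  Base (reported book profit): ₹293,000
  Exemption: ₹98,000 − 20% × (₹293,000 − ₹188,000) = ₹98,000 − ₹21,000 = ₹77,000
  Base: ₹293,000 − ₹77,000 = ₹216,000
  ₹216,000 × 27% = ₹58,320

₹58,320 > ₹7,336, so the parallel minimum levy is the binding amount.

₹58,320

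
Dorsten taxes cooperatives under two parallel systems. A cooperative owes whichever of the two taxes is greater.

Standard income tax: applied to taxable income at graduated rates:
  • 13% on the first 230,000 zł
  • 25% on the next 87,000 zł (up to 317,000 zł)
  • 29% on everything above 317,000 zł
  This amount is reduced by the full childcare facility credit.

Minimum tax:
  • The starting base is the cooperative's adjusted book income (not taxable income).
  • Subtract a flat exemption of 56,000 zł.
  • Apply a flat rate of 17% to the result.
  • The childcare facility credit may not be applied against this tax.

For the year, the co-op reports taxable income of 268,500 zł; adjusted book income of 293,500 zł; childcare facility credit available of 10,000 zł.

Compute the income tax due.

40,375 zł

Standard income tax:
  230,000 zł × 13% = 29,900 zł
  38,500 zł × 25% = 9,625 zł
  → 39,525 zł
  Less childcare facility credit 10,000 zł → 29,525 zł

Minimum tax:
  Base (adjusted book income): 293,500 zł
  Less exemption 56,000 zł → base 237,500 zł
  237,500 zł × 17% = 40,375 zł

40,375 zł > 29,525 zł, so the minimum tax is the binding amount.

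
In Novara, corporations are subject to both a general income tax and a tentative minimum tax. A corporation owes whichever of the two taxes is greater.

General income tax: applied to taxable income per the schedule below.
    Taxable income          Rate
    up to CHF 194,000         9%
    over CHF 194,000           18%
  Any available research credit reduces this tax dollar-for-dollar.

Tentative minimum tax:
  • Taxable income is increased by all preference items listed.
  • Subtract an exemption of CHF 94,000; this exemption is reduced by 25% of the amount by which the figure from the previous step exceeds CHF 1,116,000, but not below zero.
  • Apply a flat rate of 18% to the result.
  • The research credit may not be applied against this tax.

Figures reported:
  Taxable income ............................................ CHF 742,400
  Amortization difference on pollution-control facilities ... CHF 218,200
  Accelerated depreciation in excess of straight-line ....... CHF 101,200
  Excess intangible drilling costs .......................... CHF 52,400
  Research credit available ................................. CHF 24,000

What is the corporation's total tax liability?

Tentative minimum tax:
  Adjusted income: CHF 742,400 + CHF 218,200 + CHF 101,200 + CHF 52,400 = CHF 1,114,200
  Exemption: CHF 1,114,200 ≤ CHF 1,116,000, so full CHF 94,000 applies
  Base: CHF 1,114,200 − CHF 94,000 = CHF 1,020,200
  CHF 1,020,200 × 18% = CHF 183,636

General income tax:
  CHF 194,000 × 9% = CHF 17,460
  CHF 548,400 × 18% = CHF 98,712
  → CHF 116,172
  Less research credit CHF 24,000 → CHF 92,172

CHF 183,636 > CHF 92,172, so the tentative minimum tax is the binding amount.

CHF 183,636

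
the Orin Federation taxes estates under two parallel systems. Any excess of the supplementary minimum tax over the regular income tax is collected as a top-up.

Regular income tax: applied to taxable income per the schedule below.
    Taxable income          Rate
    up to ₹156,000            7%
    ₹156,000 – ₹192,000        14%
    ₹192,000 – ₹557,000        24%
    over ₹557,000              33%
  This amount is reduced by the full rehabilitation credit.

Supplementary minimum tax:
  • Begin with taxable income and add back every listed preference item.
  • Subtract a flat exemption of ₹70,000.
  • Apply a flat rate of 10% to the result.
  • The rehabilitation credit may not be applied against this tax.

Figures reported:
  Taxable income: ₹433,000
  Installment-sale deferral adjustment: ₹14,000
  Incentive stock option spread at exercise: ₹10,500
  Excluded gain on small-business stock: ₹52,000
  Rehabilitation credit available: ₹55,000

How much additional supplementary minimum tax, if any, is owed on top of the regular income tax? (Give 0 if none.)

Supplementary minimum tax:
  Adjusted income: ₹433,000 + ₹14,000 + ₹10,500 + ₹52,000 = ₹509,500
  Less exemption ₹70,000 → base ₹439,500
  ₹439,500 × 10% = ₹43,950

Regular income tax:
  ₹156,000 × 7% = ₹10,920
  ₹36,000 × 14% = ₹5,040
  ₹241,000 × 24% = ₹57,840
  → ₹73,800
  Less rehabilitation credit ₹55,000 → ₹18,800

Excess of supplementary minimum tax over regular income tax: ₹43,950 − ₹18,800 = ₹25,150.

₹25,150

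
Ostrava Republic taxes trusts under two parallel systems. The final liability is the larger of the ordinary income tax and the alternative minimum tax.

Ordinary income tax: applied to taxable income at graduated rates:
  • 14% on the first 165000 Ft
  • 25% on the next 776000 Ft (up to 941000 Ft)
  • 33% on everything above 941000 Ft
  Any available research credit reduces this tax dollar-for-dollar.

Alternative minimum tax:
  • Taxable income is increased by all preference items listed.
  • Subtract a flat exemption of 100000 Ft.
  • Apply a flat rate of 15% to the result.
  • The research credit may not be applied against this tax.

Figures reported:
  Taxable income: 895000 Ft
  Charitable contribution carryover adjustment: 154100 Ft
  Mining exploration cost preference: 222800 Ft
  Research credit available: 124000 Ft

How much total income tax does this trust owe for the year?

Alternative minimum tax:
  Adjusted income: 895000 Ft + 154100 Ft + 222800 Ft = 1271900 Ft
  Less exemption 100000 Ft → base 1171900 Ft
  1171900 Ft × 15% = 175785 Ft

Ordinary income tax:
  165000 Ft × 14% = 23100 Ft
  730000 Ft × 25% = 182500 Ft
  → 205600 Ft
  Less research credit 124000 Ft → 81600 Ft

175785 Ft > 81600 Ft, so the alternative minimum tax is the binding amount.

175785 Ft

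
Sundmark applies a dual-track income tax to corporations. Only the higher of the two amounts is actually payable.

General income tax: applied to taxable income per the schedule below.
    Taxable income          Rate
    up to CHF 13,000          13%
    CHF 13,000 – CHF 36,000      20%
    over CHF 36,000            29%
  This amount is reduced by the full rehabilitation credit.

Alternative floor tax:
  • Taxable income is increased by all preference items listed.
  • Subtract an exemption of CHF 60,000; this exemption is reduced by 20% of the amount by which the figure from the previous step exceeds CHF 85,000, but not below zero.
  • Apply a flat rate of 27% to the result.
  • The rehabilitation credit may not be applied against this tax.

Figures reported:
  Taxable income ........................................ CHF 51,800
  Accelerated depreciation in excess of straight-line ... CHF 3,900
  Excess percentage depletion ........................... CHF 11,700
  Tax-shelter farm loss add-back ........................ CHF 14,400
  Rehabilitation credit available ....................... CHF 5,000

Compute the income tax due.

CHF 5,886

General income tax:
  CHF 13,000 × 13% = CHF 1,690
  CHF 23,000 × 20% = CHF 4,600
  CHF 15,800 × 29% = CHF 4,582
  → CHF 10,872
  Less rehabilitation credit CHF 5,000 → CHF 5,872

Alternative floor tax:
  Adjusted income: CHF 51,800 + CHF 3,900 + CHF 11,700 + CHF 14,400 = CHF 81,800
  Exemption: CHF 81,800 ≤ CHF 85,000, so full CHF 60,000 applies
  Base: CHF 81,800 − CHF 60,000 = CHF 21,800
  CHF 21,800 × 27% = CHF 5,886

CHF 5,886 > CHF 5,872, so the alternative floor tax is the binding amount.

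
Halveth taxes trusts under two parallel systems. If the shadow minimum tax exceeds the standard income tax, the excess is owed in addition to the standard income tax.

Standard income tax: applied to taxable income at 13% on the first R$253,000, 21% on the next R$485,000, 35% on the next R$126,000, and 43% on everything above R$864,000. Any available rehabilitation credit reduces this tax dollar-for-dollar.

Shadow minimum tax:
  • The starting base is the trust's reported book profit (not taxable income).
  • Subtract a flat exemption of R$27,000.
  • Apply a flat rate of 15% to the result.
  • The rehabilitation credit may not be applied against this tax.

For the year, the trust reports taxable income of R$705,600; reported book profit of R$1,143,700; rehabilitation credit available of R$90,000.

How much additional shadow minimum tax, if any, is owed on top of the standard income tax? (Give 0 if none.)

Standard income tax:
  R$253,000 × 13% = R$32,890
  R$452,600 × 21% = R$95,046
  → R$127,936
  Less rehabilitation credit R$90,000 → R$37,936

Shadow minimum tax:
  Base (reported book profit): R$1,143,700
  Less exemption R$27,000 → base R$1,116,700
  R$1,116,700 × 15% = R$167,505

Excess of shadow minimum tax over standard income tax: R$167,505 − R$37,936 = R$129,569.

R$129,569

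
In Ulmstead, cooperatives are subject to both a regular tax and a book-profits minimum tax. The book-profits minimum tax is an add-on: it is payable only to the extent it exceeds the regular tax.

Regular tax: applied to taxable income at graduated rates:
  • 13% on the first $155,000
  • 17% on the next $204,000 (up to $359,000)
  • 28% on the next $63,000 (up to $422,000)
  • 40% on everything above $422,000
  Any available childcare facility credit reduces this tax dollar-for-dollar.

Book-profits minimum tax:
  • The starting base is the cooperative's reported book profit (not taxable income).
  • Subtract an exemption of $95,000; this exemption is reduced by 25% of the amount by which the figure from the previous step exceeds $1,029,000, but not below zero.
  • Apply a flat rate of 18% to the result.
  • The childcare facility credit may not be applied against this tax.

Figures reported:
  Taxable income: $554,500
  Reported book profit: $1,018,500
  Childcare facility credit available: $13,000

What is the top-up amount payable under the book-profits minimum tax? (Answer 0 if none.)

$53,760

Regular tax:
  $155,000 × 13% = $20,150
  $204,000 × 17% = $34,680
  $63,000 × 28% = $17,640
  $132,500 × 40% = $53,000
  → $125,470
  Less childcare facility credit $13,000 → $112,470

Book-profits minimum tax:
  Base (reported book profit): $1,018,500
  Exemption: $1,018,500 ≤ $1,029,000, so full $95,000 applies
  Base: $1,018,500 − $95,000 = $923,500
  $923,500 × 18% = $166,230

Excess of book-profits minimum tax over regular tax: $166,230 − $112,470 = $53,760.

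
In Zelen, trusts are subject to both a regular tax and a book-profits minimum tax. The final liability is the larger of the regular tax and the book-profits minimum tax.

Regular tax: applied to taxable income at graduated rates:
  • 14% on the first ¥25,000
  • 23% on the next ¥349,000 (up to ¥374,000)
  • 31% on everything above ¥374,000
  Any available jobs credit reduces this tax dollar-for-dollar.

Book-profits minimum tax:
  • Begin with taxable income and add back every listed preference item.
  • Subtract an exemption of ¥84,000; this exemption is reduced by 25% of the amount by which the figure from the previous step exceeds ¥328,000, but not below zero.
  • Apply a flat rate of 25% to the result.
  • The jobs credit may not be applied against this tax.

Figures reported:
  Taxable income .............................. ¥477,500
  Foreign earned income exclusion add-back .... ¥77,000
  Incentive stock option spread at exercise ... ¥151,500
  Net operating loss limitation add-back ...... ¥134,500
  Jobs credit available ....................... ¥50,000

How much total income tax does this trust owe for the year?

¥210,125

Book-profits minimum tax:
  Adjusted income: ¥477,500 + ¥77,000 + ¥151,500 + ¥134,500 = ¥840,500
  Exemption: 25% × (¥840,500 − ¥328,000) = ¥128,125 ≥ ¥84,000, so the exemption is fully phased out
  Base: ¥840,500 − ¥0 = ¥840,500
  ¥840,500 × 25% = ¥210,125

Regular tax:
  ¥25,000 × 14% = ¥3,500
  ¥349,000 × 23% = ¥80,270
  ¥103,500 × 31% = ¥32,085
  → ¥115,855
  Less jobs credit ¥50,000 → ¥65,855

¥210,125 > ¥65,855, so the book-profits minimum tax is the binding amount.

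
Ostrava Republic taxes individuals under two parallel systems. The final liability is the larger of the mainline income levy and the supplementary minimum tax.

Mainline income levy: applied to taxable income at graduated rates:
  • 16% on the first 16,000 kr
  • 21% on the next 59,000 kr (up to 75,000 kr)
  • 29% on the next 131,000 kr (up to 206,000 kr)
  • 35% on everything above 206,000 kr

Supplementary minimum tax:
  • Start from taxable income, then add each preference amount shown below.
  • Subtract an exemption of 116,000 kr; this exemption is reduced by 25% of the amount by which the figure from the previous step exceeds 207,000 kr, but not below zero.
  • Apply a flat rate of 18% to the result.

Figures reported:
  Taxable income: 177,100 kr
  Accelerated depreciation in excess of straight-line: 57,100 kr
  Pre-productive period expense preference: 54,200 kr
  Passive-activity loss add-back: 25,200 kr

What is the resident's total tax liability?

44,559 kr

Supplementary minimum tax:
  Adjusted income: 177,100 kr + 57,100 kr + 54,200 kr + 25,200 kr = 313,600 kr
  Exemption: 116,000 kr − 25% × (313,600 kr − 207,000 kr) = 116,000 kr − 26,650 kr = 89,350 kr
  Base: 313,600 kr − 89,350 kr = 224,250 kr
  224,250 kr × 18% = 40,365 kr

Mainline income levy:
  16,000 kr × 16% = 2,560 kr
  59,000 kr × 21% = 12,390 kr
  102,100 kr × 29% = 29,609 kr
  → 44,559 kr

44,559 kr > 40,365 kr, so the mainline income levy governs.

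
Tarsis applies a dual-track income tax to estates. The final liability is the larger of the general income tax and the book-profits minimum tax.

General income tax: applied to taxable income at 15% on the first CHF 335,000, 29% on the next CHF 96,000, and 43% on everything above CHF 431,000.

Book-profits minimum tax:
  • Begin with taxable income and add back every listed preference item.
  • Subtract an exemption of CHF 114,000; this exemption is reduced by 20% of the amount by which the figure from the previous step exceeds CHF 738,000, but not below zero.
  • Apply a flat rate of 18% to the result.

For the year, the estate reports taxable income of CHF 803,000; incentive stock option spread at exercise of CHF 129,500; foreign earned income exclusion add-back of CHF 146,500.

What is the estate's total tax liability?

Book-profits minimum tax:
  Adjusted income: CHF 803,000 + CHF 129,500 + CHF 146,500 = CHF 1,079,000
  Exemption: CHF 114,000 − 20% × (CHF 1,079,000 − CHF 738,000) = CHF 114,000 − CHF 68,200 = CHF 45,800
  Base: CHF 1,079,000 − CHF 45,800 = CHF 1,033,200
  CHF 1,033,200 × 18% = CHF 185,976

General income tax:
  CHF 335,000 × 15% = CHF 50,250
  CHF 96,000 × 29% = CHF 27,840
  CHF 372,000 × 43% = CHF 159,960
  → CHF 238,050

CHF 238,050 > CHF 185,976, so the general income tax governs.

CHF 238,050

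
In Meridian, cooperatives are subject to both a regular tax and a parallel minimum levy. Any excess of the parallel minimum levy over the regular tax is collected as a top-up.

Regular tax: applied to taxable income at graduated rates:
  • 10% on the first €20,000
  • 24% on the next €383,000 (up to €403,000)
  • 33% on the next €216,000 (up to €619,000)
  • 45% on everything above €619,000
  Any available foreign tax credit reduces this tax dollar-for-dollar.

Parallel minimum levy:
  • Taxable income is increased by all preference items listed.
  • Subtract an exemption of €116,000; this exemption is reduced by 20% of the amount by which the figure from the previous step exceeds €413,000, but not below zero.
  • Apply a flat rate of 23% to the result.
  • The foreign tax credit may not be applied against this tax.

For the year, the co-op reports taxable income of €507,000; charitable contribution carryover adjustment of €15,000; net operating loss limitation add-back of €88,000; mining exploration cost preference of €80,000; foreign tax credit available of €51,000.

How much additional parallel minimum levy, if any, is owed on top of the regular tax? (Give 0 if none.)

Regular tax:
  €20,000 × 10% = €2,000
  €383,000 × 24% = €91,920
  €104,000 × 33% = €34,320
  → €128,240
  Less foreign tax credit €51,000 → €77,240

Parallel minimum levy:
  Adjusted income: €507,000 + €15,000 + €88,000 + €80,000 = €690,000
  Exemption: €116,000 − 20% × (€690,000 − €413,000) = €116,000 − €55,400 = €60,600
  Base: €690,000 − €60,600 = €629,400
  €629,400 × 23% = €144,762

Excess of parallel minimum levy over regular tax: €144,762 − €77,240 = €67,522.

€67,522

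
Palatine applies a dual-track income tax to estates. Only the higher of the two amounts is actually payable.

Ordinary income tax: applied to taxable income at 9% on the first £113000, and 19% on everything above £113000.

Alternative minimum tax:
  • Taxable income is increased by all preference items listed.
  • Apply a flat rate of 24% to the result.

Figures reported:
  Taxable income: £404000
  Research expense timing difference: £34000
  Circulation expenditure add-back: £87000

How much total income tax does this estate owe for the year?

£126000

Ordinary income tax:
  £113000 × 9% = £10170
  £291000 × 19% = £55290
  → £65460

Alternative minimum tax:
  Adjusted income: £404000 + £34000 + £87000 = £525000
  £525000 × 24% = £126000

£126000 > £65460, so the alternative minimum tax is the binding amount.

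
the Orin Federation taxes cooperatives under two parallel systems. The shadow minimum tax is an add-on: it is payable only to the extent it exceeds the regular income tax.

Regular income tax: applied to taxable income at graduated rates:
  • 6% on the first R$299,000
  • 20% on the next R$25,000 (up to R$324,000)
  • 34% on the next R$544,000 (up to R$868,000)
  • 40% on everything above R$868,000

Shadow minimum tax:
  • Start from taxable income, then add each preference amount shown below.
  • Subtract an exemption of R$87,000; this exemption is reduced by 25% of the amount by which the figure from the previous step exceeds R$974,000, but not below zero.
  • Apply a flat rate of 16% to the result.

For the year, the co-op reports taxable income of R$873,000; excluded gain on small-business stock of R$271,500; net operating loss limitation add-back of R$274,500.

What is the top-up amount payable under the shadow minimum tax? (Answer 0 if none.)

Shadow minimum tax:
  Adjusted income: R$873,000 + R$271,500 + R$274,500 = R$1,419,000
  Exemption: 25% × (R$1,419,000 − R$974,000) = R$111,250 ≥ R$87,000, so the exemption is fully phased out
  Base: R$1,419,000 − R$0 = R$1,419,000
  R$1,419,000 × 16% = R$227,040

Regular income tax:
  R$299,000 × 6% = R$17,940
  R$25,000 × 20% = R$5,000
  R$544,000 × 34% = R$184,960
  R$5,000 × 40% = R$2,000
  → R$209,900

Excess of shadow minimum tax over regular income tax: R$227,040 − R$209,900 = R$17,140.

R$17,140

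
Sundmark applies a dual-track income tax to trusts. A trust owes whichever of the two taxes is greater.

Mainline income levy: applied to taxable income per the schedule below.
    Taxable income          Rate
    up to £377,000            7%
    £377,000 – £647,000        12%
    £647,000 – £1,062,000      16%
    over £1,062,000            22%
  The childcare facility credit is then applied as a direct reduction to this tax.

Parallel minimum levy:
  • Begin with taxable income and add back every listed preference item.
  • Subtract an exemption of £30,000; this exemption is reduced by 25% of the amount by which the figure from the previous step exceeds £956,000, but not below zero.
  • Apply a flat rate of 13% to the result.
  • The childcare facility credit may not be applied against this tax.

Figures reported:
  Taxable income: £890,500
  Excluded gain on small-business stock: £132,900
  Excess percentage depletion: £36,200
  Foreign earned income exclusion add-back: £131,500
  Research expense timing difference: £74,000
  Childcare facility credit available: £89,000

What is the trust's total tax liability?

Parallel minimum levy:
  Adjusted income: £890,500 + £132,900 + £36,200 + £131,500 + £74,000 = £1,265,100
  Exemption: 25% × (£1,265,100 − £956,000) = £77,275 ≥ £30,000, so the exemption is fully phased out
  Base: £1,265,100 − £0 = £1,265,100
  £1,265,100 × 13% = £164,463

Mainline income levy:
  £377,000 × 7% = £26,390
  £270,000 × 12% = £32,400
  £243,500 × 16% = £38,960
  → £97,750
  Less childcare facility credit £89,000 → £8,750

£164,463 > £8,750, so the parallel minimum levy is the binding amount.

£164,463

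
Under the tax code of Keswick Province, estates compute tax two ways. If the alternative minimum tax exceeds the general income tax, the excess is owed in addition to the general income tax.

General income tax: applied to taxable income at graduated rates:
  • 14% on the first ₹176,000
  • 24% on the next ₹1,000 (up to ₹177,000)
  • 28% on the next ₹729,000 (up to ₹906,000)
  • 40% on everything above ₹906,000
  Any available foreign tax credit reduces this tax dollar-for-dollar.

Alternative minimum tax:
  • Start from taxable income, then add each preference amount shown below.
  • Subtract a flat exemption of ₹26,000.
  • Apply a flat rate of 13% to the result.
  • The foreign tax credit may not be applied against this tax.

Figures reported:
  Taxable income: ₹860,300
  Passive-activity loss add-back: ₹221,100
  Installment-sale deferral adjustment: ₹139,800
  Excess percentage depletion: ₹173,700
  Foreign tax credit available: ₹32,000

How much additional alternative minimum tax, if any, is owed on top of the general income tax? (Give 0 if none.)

General income tax:
  ₹176,000 × 14% = ₹24,640
  ₹1,000 × 24% = ₹240
  ₹683,300 × 28% = ₹191,324
  → ₹216,204
  Less foreign tax credit ₹32,000 → ₹184,204

Alternative minimum tax:
  Adjusted income: ₹860,300 + ₹221,100 + ₹139,800 + ₹173,700 = ₹1,394,900
  Less exemption ₹26,000 → base ₹1,368,900
  ₹1,368,900 × 13% = ₹177,957

₹177,957 ≤ ₹184,204, so no add-on is due.

₹0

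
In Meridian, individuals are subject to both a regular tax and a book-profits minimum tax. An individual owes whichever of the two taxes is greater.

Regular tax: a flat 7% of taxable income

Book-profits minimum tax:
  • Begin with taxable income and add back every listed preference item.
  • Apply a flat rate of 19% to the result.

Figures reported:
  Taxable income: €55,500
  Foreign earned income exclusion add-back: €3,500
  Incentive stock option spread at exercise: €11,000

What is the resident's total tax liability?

€13,300

Regular tax:
  €55,500 × 7% = €3,885

Book-profits minimum tax:
  Adjusted income: €55,500 + €3,500 + €11,000 = €70,000
  €70,000 × 19% = €13,300

€13,300 > €3,885, so the book-profits minimum tax is the binding amount.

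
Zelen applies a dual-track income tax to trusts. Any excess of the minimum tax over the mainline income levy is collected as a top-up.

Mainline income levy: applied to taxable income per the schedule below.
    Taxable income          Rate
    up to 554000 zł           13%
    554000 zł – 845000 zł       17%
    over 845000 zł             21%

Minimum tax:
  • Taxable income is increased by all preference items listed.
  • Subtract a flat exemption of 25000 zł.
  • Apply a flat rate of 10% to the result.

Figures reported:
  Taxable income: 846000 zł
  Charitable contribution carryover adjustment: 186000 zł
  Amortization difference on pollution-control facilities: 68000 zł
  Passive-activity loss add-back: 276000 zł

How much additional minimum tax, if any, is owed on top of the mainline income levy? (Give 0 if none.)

13400 zł

Minimum tax:
  Adjusted income: 846000 zł + 186000 zł + 68000 zł + 276000 zł = 1376000 zł
  Less exemption 25000 zł → base 1351000 zł
  1351000 zł × 10% = 135100 zł

Mainline income levy:
  554000 zł × 13% = 72020 zł
  291000 zł × 17% = 49470 zł
  1000 zł × 21% = 210 zł
  → 121700 zł

Excess of minimum tax over mainline income levy: 135100 zł − 121700 zł = 13400 zł.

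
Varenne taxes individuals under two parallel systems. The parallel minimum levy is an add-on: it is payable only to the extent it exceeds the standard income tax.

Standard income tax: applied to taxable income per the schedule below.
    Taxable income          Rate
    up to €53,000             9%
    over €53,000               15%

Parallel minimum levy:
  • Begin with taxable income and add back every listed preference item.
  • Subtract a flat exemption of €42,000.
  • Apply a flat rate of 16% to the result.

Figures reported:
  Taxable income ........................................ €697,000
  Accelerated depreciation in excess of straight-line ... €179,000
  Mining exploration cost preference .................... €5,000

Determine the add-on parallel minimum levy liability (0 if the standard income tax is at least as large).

Parallel minimum levy:
  Adjusted income: €697,000 + €179,000 + €5,000 = €881,000
  Less exemption €42,000 → base €839,000
  €839,000 × 16% = €134,240

Standard income tax:
  €53,000 × 9% = €4,770
  €644,000 × 15% = €96,600
  → €101,370

Excess of parallel minimum levy over standard income tax: €134,240 − €101,370 = €32,870.

€32,870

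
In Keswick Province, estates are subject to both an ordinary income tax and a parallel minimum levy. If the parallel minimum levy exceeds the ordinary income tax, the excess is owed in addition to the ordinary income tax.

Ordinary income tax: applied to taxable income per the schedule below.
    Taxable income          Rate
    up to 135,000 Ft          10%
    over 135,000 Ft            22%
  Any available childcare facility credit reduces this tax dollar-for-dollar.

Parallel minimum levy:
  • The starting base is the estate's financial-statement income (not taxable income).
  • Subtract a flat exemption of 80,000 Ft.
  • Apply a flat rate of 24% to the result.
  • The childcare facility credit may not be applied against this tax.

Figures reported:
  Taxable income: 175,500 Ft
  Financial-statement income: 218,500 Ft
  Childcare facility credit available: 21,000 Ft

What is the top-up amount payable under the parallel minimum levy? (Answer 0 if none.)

31,830 Ft

Parallel minimum levy:
  Base (financial-statement income): 218,500 Ft
  Less exemption 80,000 Ft → base 138,500 Ft
  138,500 Ft × 24% = 33,240 Ft

Ordinary income tax:
  135,000 Ft × 10% = 13,500 Ft
  40,500 Ft × 22% = 8,910 Ft
  → 22,410 Ft
  Less childcare facility credit 21,000 Ft → 1,410 Ft

Excess of parallel minimum levy over ordinary income tax: 33,240 Ft − 1,410 Ft = 31,830 Ft.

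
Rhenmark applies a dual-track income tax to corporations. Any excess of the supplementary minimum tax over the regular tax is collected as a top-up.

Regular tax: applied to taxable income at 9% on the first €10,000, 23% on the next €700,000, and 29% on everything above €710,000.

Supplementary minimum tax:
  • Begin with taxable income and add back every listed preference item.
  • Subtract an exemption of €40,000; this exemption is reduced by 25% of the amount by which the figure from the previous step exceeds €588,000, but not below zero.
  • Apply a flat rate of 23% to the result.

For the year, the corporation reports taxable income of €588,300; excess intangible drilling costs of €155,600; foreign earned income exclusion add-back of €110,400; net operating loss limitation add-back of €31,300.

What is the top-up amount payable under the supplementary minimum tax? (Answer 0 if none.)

€69,779

Regular tax:
  €10,000 × 9% = €900
  €578,300 × 23% = €133,009
  → €133,909

Supplementary minimum tax:
  Adjusted income: €588,300 + €155,600 + €110,400 + €31,300 = €885,600
  Exemption: 25% × (€885,600 − €588,000) = €74,400 ≥ €40,000, so the exemption is fully phased out
  Base: €885,600 − €0 = €885,600
  €885,600 × 23% = €203,688

Excess of supplementary minimum tax over regular tax: €203,688 − €133,909 = €69,779.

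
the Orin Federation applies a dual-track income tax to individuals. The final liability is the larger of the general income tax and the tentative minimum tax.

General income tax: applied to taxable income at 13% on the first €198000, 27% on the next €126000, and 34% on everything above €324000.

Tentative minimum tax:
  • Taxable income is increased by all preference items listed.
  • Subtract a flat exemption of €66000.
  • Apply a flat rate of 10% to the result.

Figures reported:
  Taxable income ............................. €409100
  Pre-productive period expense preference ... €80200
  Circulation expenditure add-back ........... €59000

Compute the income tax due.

€88694

General income tax:
  €198000 × 13% = €25740
  €126000 × 27% = €34020
  €85100 × 34% = €28934
  → €88694

Tentative minimum tax:
  Adjusted income: €409100 + €80200 + €59000 = €548300
  Less exemption €66000 → base €482300
  €482300 × 10% = €48230

€88694 > €48230, so the general income tax governs.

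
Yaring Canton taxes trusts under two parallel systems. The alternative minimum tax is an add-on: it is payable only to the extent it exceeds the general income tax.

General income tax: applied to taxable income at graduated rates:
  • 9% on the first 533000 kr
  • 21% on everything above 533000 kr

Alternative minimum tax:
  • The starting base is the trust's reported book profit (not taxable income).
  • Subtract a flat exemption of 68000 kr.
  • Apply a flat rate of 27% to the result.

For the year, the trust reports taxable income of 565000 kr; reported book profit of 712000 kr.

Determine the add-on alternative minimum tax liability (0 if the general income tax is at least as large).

Alternative minimum tax:
  Base (reported book profit): 712000 kr
  Less exemption 68000 kr → base 644000 kr
  644000 kr × 27% = 173880 kr

General income tax:
  533000 kr × 9% = 47970 kr
  32000 kr × 21% = 6720 kr
  → 54690 kr

Excess of alternative minimum tax over general income tax: 173880 kr − 54690 kr = 119190 kr.

119190 kr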